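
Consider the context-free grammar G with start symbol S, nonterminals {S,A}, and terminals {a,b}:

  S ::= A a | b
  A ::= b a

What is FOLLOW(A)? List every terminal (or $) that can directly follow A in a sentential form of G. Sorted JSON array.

FIRST iteration:
pass 1:
  A via A→b a: +{b}
  S via S→A a: +{b}
  FIRST[S]={b}  FIRST[A]={b}
pass 2: — fixpoint
  FIRST[S]={b}  FIRST[A]={b}

FOLLOW sets:
initialize: $ ∈ FOLLOW(S)
pass 1:
  S→A a: FOLLOW(A) ⊇ FIRST(a) = {a}; new: +{a}
  FOLLOW(S)={$}  FOLLOW(A)={a}
pass 2: done
  FOLLOW(S)={$}  FOLLOW(A)={a}

FOLLOW(A) = ["a"]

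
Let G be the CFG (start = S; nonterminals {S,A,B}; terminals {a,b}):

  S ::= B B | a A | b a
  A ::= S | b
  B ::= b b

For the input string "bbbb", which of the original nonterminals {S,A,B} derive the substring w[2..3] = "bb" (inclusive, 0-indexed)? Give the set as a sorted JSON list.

Convert to CNF:
  S -> B B | T0 A | T1 T0
  A -> B B | T0 A | T1 T0 | b
  B -> T1 T1
  T0 -> a
  T1 -> b

CYK fill, restricted to cells inside w[2..3]:
  T[2,2] 'b' = {A,T1}  orig:{A}
  T[3,3] 'b' = {A,T1}  orig:{A}
  T[2,3] 'bb' = {B}

Original NTs in T[2,3] deriving "bb": ["B"]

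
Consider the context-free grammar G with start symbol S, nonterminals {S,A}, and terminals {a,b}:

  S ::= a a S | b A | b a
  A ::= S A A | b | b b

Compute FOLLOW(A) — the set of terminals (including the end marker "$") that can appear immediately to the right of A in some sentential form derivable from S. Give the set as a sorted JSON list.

FIRST sets, iterate to fixpoint:
iter 1:
  A via A→b: +{b}
  S via S→a a S: +{a}
  S via S→b A: +{b}
  FIRST(S)={a,b}  FIRST(A)={b}
iter 2:
  A via A→S A A: +{a}
  FIRST(S)={a,b}  FIRST(A)={a,b}
iter 3: done
  FIRST(S)={a,b}  FIRST(A)={a,b}

FOLLOW iteration:
FOLLOW(S) := {$}
round 1:
  A→S A A: FOLLOW(S) ⊇ FIRST(A) = {a,b}; new: +{a,b}
  A→S A A: FOLLOW(A) ⊇ FIRST(A) = {a,b}; new: +{a,b}
  S→b A: FOLLOW(A) ⊇ FOLLOW(S) ⊇ {$,a,b}; new: +{$}
  FOLLOW(S)={$,a,b}  FOLLOW(A)={$,a,b}
round 2: (stable)
  FOLLOW(S)={$,a,b}  FOLLOW(A)={$,a,b}

FOLLOW(A) = ["$", "a", "b"]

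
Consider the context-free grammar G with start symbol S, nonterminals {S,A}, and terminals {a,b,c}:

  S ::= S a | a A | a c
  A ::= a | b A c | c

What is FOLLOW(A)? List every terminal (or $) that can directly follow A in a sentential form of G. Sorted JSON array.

FIRST sets, iterate to fixpoint:
pass 1:
  A via A→a: +{a}
  A via A→b A c: +{b}
  A via A→c: +{c}
  S via S→a A: +{a}
  FIRST(S)={a}  FIRST(A)={a,b,c}
pass 2: done
  FIRST(S)={a}  FIRST(A)={a,b,c}

Compute FOLLOW by fixpoint:
initialize: $ ∈ FOLLOW(S)
pass 1:
  A→b A c: FOLLOW(A) ⊇ FIRST(c) = {c}; new: +{c}
  S→S a: FOLLOW(S) ⊇ FIRST(a) = {a}; new: +{a}
  S→a A: FOLLOW(A) ⊇ FOLLOW(S) ⊇ {$,a}; new: +{$,a}
  S: {$,a}  A: {$,a,c}
pass 2: — fixpoint
  S: {$,a}  A: {$,a,c}

FOLLOW(A) = ["$", "a", "c"]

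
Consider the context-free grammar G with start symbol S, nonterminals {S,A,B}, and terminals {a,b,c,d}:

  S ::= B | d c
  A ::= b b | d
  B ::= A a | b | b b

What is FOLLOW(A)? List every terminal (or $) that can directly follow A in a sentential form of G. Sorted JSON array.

FIRST sets, iterate to fixpoint:
pass 1:
  A via A→b b: +{b}
  A via A→d: +{d}
  B via B→A a: +{b,d}
  S via S→B: +{b,d}
  FIRST[S]={b,d}  FIRST[A]={b,d}  FIRST[B]={b,d}
pass 2: — fixpoint
  FIRST[S]={b,d}  FIRST[A]={b,d}  FIRST[B]={b,d}

Compute FOLLOW by fixpoint:
seed FOLLOW(S) with $
round 1:
  B→A a: FOLLOW(A) ⊇ FIRST(a) = {a}; new: +{a}
  S→B: FOLLOW(B) ⊇ FOLLOW(S) ⊇ {$}; new: +{$}
  S: {$}  A: {a}  B: {$}
round 2: (stable)
  S: {$}  A: {a}  B: {$}

FOLLOW(A) = ["a"]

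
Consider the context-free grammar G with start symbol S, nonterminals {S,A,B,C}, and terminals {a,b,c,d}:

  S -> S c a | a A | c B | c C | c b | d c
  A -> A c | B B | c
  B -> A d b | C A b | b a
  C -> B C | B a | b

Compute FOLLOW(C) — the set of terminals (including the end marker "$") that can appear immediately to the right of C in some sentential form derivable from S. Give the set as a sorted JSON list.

FIRST sets, iterate to fixpoint:
round 1:
  A via A→c: +{c}
  B via B→A d b: +{c}
  B via B→b a: +{b}
  C via C→B C: +{b,c}
  S via S→a A: +{a}
  S via S→c B: +{c}
  S via S→d c: +{d}
  S: {a,c,d}  A: {c}  B: {b,c}  C: {b,c}
round 2:
  A via A→B B: +{b}
  S: {a,c,d}  A: {b,c}  B: {b,c}  C: {b,c}
round 3: (no change)
  S: {a,c,d}  A: {b,c}  B: {b,c}  C: {b,c}

FOLLOW iteration:
FOLLOW(S) := {$}
iter 1:
  A→A c: FOLLOW(A) ⊇ FIRST(c) = {c}; new: +{c}
  A→B B: FOLLOW(B) ⊇ FIRST(B) = {b,c}; new: +{b,c}
  B→A d b: FOLLOW(A) ⊇ FIRST(d) = {d}; new: +{d}
  B→C A b: FOLLOW(C) ⊇ FIRST(A) = {b,c}; new: +{b,c}
  B→C A b: FOLLOW(A) ⊇ FIRST(b) = {b}; new: +{b}
  C→B a: FOLLOW(B) ⊇ FIRST(a) = {a}; new: +{a}
  S→S c a: FOLLOW(S) ⊇ FIRST(c) = {c}; new: +{c}
  S→a A: FOLLOW(A) ⊇ FOLLOW(S) ⊇ {$,c}; new: +{$}
  S→c B: FOLLOW(B) ⊇ FOLLOW(S) ⊇ {$,c}; new: +{$}
  S→c C: FOLLOW(C) ⊇ FOLLOW(S) ⊇ {$,c}; new: +{$}
  FOLLOW[S]={$,c}  FOLLOW[A]={$,b,c,d}  FOLLOW[B]={$,a,b,c}  FOLLOW[C]={$,b,c}
iter 2:
  A→B B: FOLLOW(B) ⊇ FOLLOW(A) ⊇ {$,b,c,d}; new: +{d}
  FOLLOW[S]={$,c}  FOLLOW[A]={$,b,c,d}  FOLLOW[B]={$,a,b,c,d}  FOLLOW[C]={$,b,c}
iter 3: done
  FOLLOW[S]={$,c}  FOLLOW[A]={$,b,c,d}  FOLLOW[B]={$,a,b,c,d}  FOLLOW[C]={$,b,c}

FOLLOW(C) = ["$", "b", "c"]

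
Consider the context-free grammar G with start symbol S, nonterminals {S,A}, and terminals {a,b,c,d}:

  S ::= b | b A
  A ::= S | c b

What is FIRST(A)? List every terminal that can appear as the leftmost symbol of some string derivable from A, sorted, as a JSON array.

FIRST iteration:
iter 1:
  A via A→c b: +{c}
  S via S→b: +{b}
  FIRST[S]={b}  FIRST[A]={c}
iter 2:
  A via A→S: +{b}
  FIRST[S]={b}  FIRST[A]={b,c}
iter 3: (stable)
  FIRST[S]={b}  FIRST[A]={b,c}

FIRST(A) = ["b", "c"]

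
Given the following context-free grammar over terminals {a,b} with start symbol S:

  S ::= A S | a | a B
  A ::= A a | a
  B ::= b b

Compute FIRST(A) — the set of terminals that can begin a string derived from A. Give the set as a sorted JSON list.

Compute FIRST by fixpoint:
iter 1:
  A via A→a: +{a}
  B via B→b b: +{b}
  S via S→A S: +{a}
  FIRST[S]={a}  FIRST[A]={a}  FIRST[B]={b}
iter 2: done
  FIRST[S]={a}  FIRST[A]={a}  FIRST[B]={b}

FIRST(A) = ["a"]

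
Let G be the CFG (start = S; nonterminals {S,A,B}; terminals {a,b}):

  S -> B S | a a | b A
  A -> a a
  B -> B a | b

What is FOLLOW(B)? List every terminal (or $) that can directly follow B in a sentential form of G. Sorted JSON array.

FIRST sets, iterate to fixpoint:
pass 1:
  A via A→a a: +{a}
  B via B→b: +{b}
  S via S→B S: +{b}
  S via S→a a: +{a}
  S: {a,b}  A: {a}  B: {b}
pass 2: — fixpoint
  S: {a,b}  A: {a}  B: {b}

FOLLOW sets:
FOLLOW(S) := {$}
round 1:
  B→B a: FOLLOW(B) ⊇ FIRST(a) = {a}; new: +{a}
  S→B S: FOLLOW(B) ⊇ FIRST(S) = {a,b}; new: +{b}
  S→b A: FOLLOW(A) ⊇ FOLLOW(S) ⊇ {$}; new: +{$}
  FOLLOW(S)={$}  FOLLOW(A)={$}  FOLLOW(B)={a,b}
round 2: (no change)
  FOLLOW(S)={$}  FOLLOW(A)={$}  FOLLOW(B)={a,b}

FOLLOW(B) = ["a", "b"]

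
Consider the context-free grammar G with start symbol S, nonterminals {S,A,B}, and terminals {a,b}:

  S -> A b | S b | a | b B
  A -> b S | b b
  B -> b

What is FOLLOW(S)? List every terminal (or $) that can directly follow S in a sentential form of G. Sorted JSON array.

FIRST sets, iterate to fixpoint:
[1]
  A via A→b S: +{b}
  B via B→b: +{b}
  S via S→A b: +{b}
  S via S→a: +{a}
  FIRST[S]={a,b}  FIRST[A]={b}  FIRST[B]={b}
[2] (no change)
  FIRST[S]={a,b}  FIRST[A]={b}  FIRST[B]={b}

FOLLOW sets:
initialize: $ ∈ FOLLOW(S)
round 1:
  S→A b: FOLLOW(A) ⊇ FIRST(b) = {b}; new: +{b}
  S→S b: FOLLOW(S) ⊇ FIRST(b) = {b}; new: +{b}
  S→b B: FOLLOW(B) ⊇ FOLLOW(S) ⊇ {$,b}; new: +{$,b}
  FOLLOW(S)={$,b}  FOLLOW(A)={b}  FOLLOW(B)={$,b}
round 2: — fixpoint
  FOLLOW(S)={$,b}  FOLLOW(A)={b}  FOLLOW(B)={$,b}

FOLLOW(S) = ["$", "b"]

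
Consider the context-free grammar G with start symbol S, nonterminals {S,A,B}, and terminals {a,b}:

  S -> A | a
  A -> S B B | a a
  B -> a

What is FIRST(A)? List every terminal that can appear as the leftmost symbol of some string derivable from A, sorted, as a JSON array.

FIRST iteration:
pass 1:
  A via A→a a: +{a}
  B via B→a: +{a}
  S via S→A: +{a}
  S: {a}  A: {a}  B: {a}
pass 2: (no change)
  S: {a}  A: {a}  B: {a}

FIRST(A) = ["a"]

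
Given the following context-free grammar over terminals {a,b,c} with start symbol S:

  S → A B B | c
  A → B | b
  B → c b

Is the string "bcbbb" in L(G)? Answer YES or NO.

Convert to CNF:
  S -> A X2 | c
  A -> T0 T1 | b
  B -> T0 T1
  T0 -> c
  T1 -> b
  X2 -> B B

CYK table (by increasing span):
  cell(0,0) b: {A,T1}  orig:{A}
  cell(1,1) c: {S,T0}  orig:{S}
  cell(2,2) b: {A,T1}  orig:{A}
  cell(3,3) b: {A,T1}  orig:{A}
  cell(4,4) b: {A,T1}  orig:{A}
  cell(0,1) bc: ∅
  cell(1,2) cb: {A,B}
  cell(2,3) bb: ∅
  cell(3,4) bb: ∅
  cell(0,2) bcb: ∅
  cell(1,3) cbb: ∅
  cell(2,4) bbb: ∅
  cell(0,3) bcbb: ∅
  cell(1,4) cbbb: ∅
  cell(0,4) bcbbb: ∅

S ∉ T[0,4] ⇒ NO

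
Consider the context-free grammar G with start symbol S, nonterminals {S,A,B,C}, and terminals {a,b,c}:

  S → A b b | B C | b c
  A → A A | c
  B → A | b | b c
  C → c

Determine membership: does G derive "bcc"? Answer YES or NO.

CNF form of G:
  S -> A X2 | B C | T0 T1
  A -> A A | c
  B -> A A | T0 T1 | b | c
  C -> c
  T0 -> b
  T1 -> c
  X2 -> T0 T0

Fill CYK table bottom-up:
  [0..0]={B,T0}  "b"  orig:{B}
  [1..1]={A,B,C,T1}  "c"  orig:{A,B,C}
  [2..2]={A,B,C,T1}  "c"  orig:{A,B,C}
  [0..1]={B,S}  "bc"
  [1..2]={A,B,S}  "cc"
  [0..2]={S}  "bcc"

S ∈ T[0,2] ⇒ YES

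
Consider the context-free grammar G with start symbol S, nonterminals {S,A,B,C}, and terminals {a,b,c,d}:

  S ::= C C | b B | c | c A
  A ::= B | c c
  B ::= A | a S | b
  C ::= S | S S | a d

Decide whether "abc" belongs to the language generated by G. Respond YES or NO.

Convert to CNF:
  S -> C C | T1 A | T3 B | c
  A -> T0 S | T1 T1 | b
  B -> T0 S | T1 T1 | b
  C -> C C | S S | T0 T2 | T1 A | T3 B | c
  T0 -> a
  T1 -> c
  T2 -> d
  T3 -> b

Fill CYK table bottom-up:
  cell(0,0) a: {T0}  orig:{}
  cell(1,1) b: {A,B,T3}  orig:{A,B}
  cell(2,2) c: {C,S,T1}  orig:{C,S}
  cell(0,1) ab: ∅
  cell(1,2) bc: ∅
  cell(0,2) abc: ∅

S ∉ T[0,2] ⇒ NO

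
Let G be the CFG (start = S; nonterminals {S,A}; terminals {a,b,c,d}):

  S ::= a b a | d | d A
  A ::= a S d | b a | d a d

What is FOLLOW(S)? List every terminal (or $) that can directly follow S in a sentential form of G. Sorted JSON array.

FIRST iteration:
pass 1:
  A via A→a S d: +{a}
  A via A→b a: +{b}
  A via A→d a d: +{d}
  S via S→a b a: +{a}
  S via S→d: +{d}
  FIRST[S]={a,d}  FIRST[A]={a,b,d}
pass 2: (stable)
  FIRST[S]={a,d}  FIRST[A]={a,b,d}

Compute FOLLOW by fixpoint:
initialize: $ ∈ FOLLOW(S)
round 1:
  A→a S d: FOLLOW(S) ⊇ FIRST(d) = {d}; new: +{d}
  S→d A: FOLLOW(A) ⊇ FOLLOW(S) ⊇ {$,d}; new: +{$,d}
  FOLLOW[S]={$,d}  FOLLOW[A]={$,d}
round 2: done
  FOLLOW[S]={$,d}  FOLLOW[A]={$,d}

FOLLOW(S) = ["$", "d"]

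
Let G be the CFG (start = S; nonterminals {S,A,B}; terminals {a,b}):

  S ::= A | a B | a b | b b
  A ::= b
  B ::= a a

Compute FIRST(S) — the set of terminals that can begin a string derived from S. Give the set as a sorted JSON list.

FIRST iteration:
iter 1:
  A via A→b: +{b}
  B via B→a a: +{a}
  S via S→A: +{b}
  S via S→a B: +{a}
  FIRST(S)={a,b}  FIRST(A)={b}  FIRST(B)={a}
iter 2: — fixpoint
  FIRST(S)={a,b}  FIRST(A)={b}  FIRST(B)={a}

FIRST(S) = ["a", "b"]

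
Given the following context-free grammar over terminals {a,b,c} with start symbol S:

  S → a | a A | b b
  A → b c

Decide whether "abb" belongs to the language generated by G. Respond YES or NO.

Convert to CNF:
  S -> T0 T0 | T2 A | a
  A -> T0 T1
  T0 -> b
  T1 -> c
  T2 -> a

Fill CYK table bottom-up:
  [0..0]={S,T2}  "a"  orig:{S}
  [1..1]={T0}  "b"  orig:{}
  [2..2]={T0}  "b"  orig:{}
  [0..1]=∅  "ab"
  [1..2]={S}  "bb"
  [0..2]=∅  "abb"

S ∉ T[0,2] ⇒ NO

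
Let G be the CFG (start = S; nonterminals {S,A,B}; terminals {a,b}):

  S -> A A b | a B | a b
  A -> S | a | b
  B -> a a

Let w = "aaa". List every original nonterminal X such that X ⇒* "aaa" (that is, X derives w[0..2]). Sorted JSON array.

Convert to CNF:
  S -> A X3 | T1 B | T1 T0
  A -> A X2 | T1 B | T1 T0 | a | b
  B -> T1 T1
  T0 -> b
  T1 -> a
  X2 -> A T0
  X3 -> A T0

CYK table (by increasing span), restricted to cells inside w[0..2]:
  T[0,0] 'a' = {A,T1}  orig:{A}
  T[1,1] 'a' = {A,T1}  orig:{A}
  T[2,2] 'a' = {A,T1}  orig:{A}
  T[0,1] 'aa' = {B}
  T[1,2] 'aa' = {B}
  T[0,2] 'aaa' = {A,S}

Original NTs in T[0,2] deriving "aaa": ["A", "S"]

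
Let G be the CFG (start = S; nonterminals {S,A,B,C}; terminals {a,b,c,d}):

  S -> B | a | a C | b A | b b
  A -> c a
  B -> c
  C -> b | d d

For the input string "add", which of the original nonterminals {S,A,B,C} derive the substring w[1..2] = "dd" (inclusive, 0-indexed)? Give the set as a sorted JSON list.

CNF form of G:
  S -> T1 C | T3 A | T3 T3 | a | c
  A -> T0 T1
  B -> c
  C -> T2 T2 | b
  T0 -> c
  T1 -> a
  T2 -> d
  T3 -> b

Fill CYK table bottom-up — only the sub-triangle for w[1..2]:
  T[1,1] 'd' = {T2}  orig:{}
  T[2,2] 'd' = {T2}  orig:{}
  T[1,2] 'dd' = {C}

Original NTs in T[1,2] deriving "dd": ["C"]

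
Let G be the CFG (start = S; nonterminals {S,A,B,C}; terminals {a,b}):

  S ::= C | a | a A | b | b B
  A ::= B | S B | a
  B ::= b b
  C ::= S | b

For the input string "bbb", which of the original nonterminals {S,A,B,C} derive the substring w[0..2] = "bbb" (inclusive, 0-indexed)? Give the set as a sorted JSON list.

Convert to CNF:
  S -> T0 B | T1 A | a | b
  A -> S B | T0 T0 | a
  B -> T0 T0
  C -> T0 B | T1 A | a | b
  T0 -> b
  T1 -> a

Fill CYK table bottom-up (cells [i..j] with 0 ≤ i ≤ j ≤ 2 only):
  cell(0,0) b: {C,S,T0}  orig:{C,S}
  cell(1,1) b: {C,S,T0}  orig:{C,S}
  cell(2,2) b: {C,S,T0}  orig:{C,S}
  cell(0,1) bb: {A,B}
  cell(1,2) bb: {A,B}
  cell(0,2) bbb: {A,C,S}

Original NTs in T[0,2] deriving "bbb": ["A", "C", "S"]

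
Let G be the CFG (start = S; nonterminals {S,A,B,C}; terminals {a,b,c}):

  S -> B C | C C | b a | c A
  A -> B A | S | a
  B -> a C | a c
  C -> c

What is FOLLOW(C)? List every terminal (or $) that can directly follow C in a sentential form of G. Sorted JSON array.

FIRST iteration:
iter 1:
  A via A→a: +{a}
  B via B→a C: +{a}
  C via C→c: +{c}
  S via S→B C: +{a}
  S via S→C C: +{c}
  S via S→b a: +{b}
  S: {a,b,c}  A: {a}  B: {a}  C: {c}
iter 2:
  A via A→S: +{b,c}
  S: {a,b,c}  A: {a,b,c}  B: {a}  C: {c}
iter 3: — fixpoint
  S: {a,b,c}  A: {a,b,c}  B: {a}  C: {c}

FOLLOW iteration:
initialize: $ ∈ FOLLOW(S)
pass 1:
  A→B A: FOLLOW(B) ⊇ FIRST(A) = {a,b,c}; new: +{a,b,c}
  B→a C: FOLLOW(C) ⊇ FOLLOW(B) ⊇ {a,b,c}; new: +{a,b,c}
  S→B C: FOLLOW(C) ⊇ FOLLOW(S) ⊇ {$}; new: +{$}
  S→c A: FOLLOW(A) ⊇ FOLLOW(S) ⊇ {$}; new: +{$}
  FOLLOW(S)={$}  FOLLOW(A)={$}  FOLLOW(B)={a,b,c}  FOLLOW(C)={$,a,b,c}
pass 2: (no change)
  FOLLOW(S)={$}  FOLLOW(A)={$}  FOLLOW(B)={a,b,c}  FOLLOW(C)={$,a,b,c}

FOLLOW(C) = ["$", "a", "b", "c"]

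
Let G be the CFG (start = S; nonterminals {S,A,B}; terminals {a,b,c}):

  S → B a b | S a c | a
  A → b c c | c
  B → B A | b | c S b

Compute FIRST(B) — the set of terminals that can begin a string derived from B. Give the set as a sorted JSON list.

Compute FIRST by fixpoint:
[1]
  A via A→b c c: +{b}
  A via A→c: +{c}
  B via B→b: +{b}
  B via B→c S b: +{c}
  S via S→B a b: +{b,c}
  S via S→a: +{a}
  S: {a,b,c}  A: {b,c}  B: {b,c}
[2] (stable)
  S: {a,b,c}  A: {b,c}  B: {b,c}

FIRST(B) = ["b", "c"]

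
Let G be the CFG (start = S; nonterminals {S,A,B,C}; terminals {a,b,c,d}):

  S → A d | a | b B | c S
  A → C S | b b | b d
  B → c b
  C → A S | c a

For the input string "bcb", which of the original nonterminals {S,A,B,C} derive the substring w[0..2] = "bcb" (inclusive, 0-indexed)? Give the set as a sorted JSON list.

Convert to CNF:
  S -> A T1 | T0 B | T2 S | a
  A -> C S | T0 T0 | T0 T1
  B -> T2 T0
  C -> A S | T2 T3
  T0 -> b
  T1 -> d
  T2 -> c
  T3 -> a

CYK fill, restricted to cells inside w[0..2]:
  cell(0,0) b: {T0}  orig:{}
  cell(1,1) c: {T2}  orig:{}
  cell(2,2) b: {T0}  orig:{}
  cell(0,1) bc: ∅
  cell(1,2) cb: {B}
  cell(0,2) bcb: {S}

Original NTs in T[0,2] deriving "bcb": ["S"]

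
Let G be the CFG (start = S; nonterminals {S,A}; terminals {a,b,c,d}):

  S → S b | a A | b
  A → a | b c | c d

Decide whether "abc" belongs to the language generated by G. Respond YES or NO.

CNF form of G:
  S -> S T0 | T3 A | b
  A -> T0 T1 | T1 T2 | a
  T0 -> b
  T1 -> c
  T2 -> d
  T3 -> a

CYK fill:
  cell(0,0) a: {A,T3}  orig:{A}
  cell(1,1) b: {S,T0}  orig:{S}
  cell(2,2) c: {T1}  orig:{}
  cell(0,1) ab: ∅
  cell(1,2) bc: {A}
  cell(0,2) abc: {S}

S ∈ T[0,2] ⇒ YES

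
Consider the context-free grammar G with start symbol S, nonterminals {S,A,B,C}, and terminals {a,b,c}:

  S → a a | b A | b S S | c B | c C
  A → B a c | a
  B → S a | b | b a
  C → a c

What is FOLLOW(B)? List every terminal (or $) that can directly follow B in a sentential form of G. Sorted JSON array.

FIRST iteration:
round 1:
  A via A→a: +{a}
  B via B→b: +{b}
  C via C→a c: +{a}
  S via S→a a: +{a}
  S via S→b A: +{b}
  S via S→c B: +{c}
  FIRST[S]={a,b,c}  FIRST[A]={a}  FIRST[B]={b}  FIRST[C]={a}
round 2:
  A via A→B a c: +{b}
  B via B→S a: +{a,c}
  FIRST[S]={a,b,c}  FIRST[A]={a,b}  FIRST[B]={a,b,c}  FIRST[C]={a}
round 3:
  A via A→B a c: +{c}
  FIRST[S]={a,b,c}  FIRST[A]={a,b,c}  FIRST[B]={a,b,c}  FIRST[C]={a}
round 4: — fixpoint
  FIRST[S]={a,b,c}  FIRST[A]={a,b,c}  FIRST[B]={a,b,c}  FIRST[C]={a}

FOLLOW sets:
seed FOLLOW(S) with $
[1]
  A→B a c: FOLLOW(B) ⊇ FIRST(a) = {a}; new: +{a}
  B→S a: FOLLOW(S) ⊇ FIRST(a) = {a}; new: +{a}
  S→b A: FOLLOW(A) ⊇ FOLLOW(S) ⊇ {$,a}; new: +{$,a}
  S→b S S: FOLLOW(S) ⊇ FIRST(S) = {a,b,c}; new: +{b,c}
  S→c B: FOLLOW(B) ⊇ FOLLOW(S) ⊇ {$,a,b,c}; new: +{$,b,c}
  S→c C: FOLLOW(C) ⊇ FOLLOW(S) ⊇ {$,a,b,c}; new: +{$,a,b,c}
  S: {$,a,b,c}  A: {$,a}  B: {$,a,b,c}  C: {$,a,b,c}
[2]
  S→b A: FOLLOW(A) ⊇ FOLLOW(S) ⊇ {$,a,b,c}; new: +{b,c}
  S: {$,a,b,c}  A: {$,a,b,c}  B: {$,a,b,c}  C: {$,a,b,c}
[3] (no change)
  S: {$,a,b,c}  A: {$,a,b,c}  B: {$,a,b,c}  C: {$,a,b,c}

FOLLOW(B) = ["$", "a", "b", "c"]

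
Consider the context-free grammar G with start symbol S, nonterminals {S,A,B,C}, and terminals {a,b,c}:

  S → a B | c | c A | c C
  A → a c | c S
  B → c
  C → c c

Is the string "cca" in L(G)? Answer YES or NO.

CNF form of G:
  S -> T0 B | T1 A | T1 C | c
  A -> T0 T1 | T1 S
  B -> c
  C -> T1 T1
  T0 -> a
  T1 -> c

Fill CYK table bottom-up:
  T[0,0] 'c' = {B,S,T1}  orig:{B,S}
  T[1,1] 'c' = {B,S,T1}  orig:{B,S}
  T[2,2] 'a' = {T0}  orig:{}
  T[0,1] 'cc' = {A,C}
  T[1,2] 'ca' = ∅
  T[0,2] 'cca' = ∅

S ∉ T[0,2] ⇒ NO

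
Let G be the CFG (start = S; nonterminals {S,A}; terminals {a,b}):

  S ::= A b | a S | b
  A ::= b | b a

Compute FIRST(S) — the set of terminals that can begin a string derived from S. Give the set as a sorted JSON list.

Compute FIRST by fixpoint:
iter 1:
  A via A→b: +{b}
  S via S→A b: +{b}
  S via S→a S: +{a}
  FIRST[S]={a,b}  FIRST[A]={b}
iter 2: — fixpoint
  FIRST[S]={a,b}  FIRST[A]={b}

FIRST(S) = ["a", "b"]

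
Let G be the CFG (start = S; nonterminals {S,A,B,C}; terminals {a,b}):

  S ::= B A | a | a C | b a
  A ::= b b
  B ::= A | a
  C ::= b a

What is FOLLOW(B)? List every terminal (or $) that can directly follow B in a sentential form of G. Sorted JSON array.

Compute FIRST by fixpoint:
round 1:
  A via A→b b: +{b}
  B via B→A: +{b}
  B via B→a: +{a}
  C via C→b a: +{b}
  S via S→B A: +{a,b}
  FIRST(S)={a,b}  FIRST(A)={b}  FIRST(B)={a,b}  FIRST(C)={b}
round 2: done
  FIRST(S)={a,b}  FIRST(A)={b}  FIRST(B)={a,b}  FIRST(C)={b}

FOLLOW iteration:
FOLLOW(S) := {$}
[1]
  S→B A: FOLLOW(B) ⊇ FIRST(A) = {b}; new: +{b}
  S→B A: FOLLOW(A) ⊇ FOLLOW(S) ⊇ {$}; new: +{$}
  S→a C: FOLLOW(C) ⊇ FOLLOW(S) ⊇ {$}; new: +{$}
  FOLLOW(S)={$}  FOLLOW(A)={$}  FOLLOW(B)={b}  FOLLOW(C)={$}
[2]
  B→A: FOLLOW(A) ⊇ FOLLOW(B) ⊇ {b}; new: +{b}
  FOLLOW(S)={$}  FOLLOW(A)={$,b}  FOLLOW(B)={b}  FOLLOW(C)={$}
[3] (no change)
  FOLLOW(S)={$}  FOLLOW(A)={$,b}  FOLLOW(B)={b}  FOLLOW(C)={$}

FOLLOW(B) = ["b"]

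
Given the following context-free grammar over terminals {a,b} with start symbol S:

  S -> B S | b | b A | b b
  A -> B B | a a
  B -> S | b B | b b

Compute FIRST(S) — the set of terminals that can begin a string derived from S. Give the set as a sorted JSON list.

FIRST sets, iterate to fixpoint:
pass 1:
  A via A→a a: +{a}
  B via B→b B: +{b}
  S via S→B S: +{b}
  FIRST[S]={b}  FIRST[A]={a}  FIRST[B]={b}
pass 2:
  A via A→B B: +{b}
  FIRST[S]={b}  FIRST[A]={a,b}  FIRST[B]={b}
pass 3: (no change)
  FIRST[S]={b}  FIRST[A]={a,b}  FIRST[B]={b}

FIRST(S) = ["b"]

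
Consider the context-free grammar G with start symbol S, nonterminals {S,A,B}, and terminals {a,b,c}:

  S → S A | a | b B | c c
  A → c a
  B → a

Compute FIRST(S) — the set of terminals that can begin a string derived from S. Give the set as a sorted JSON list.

FIRST iteration:
[1]
  A via A→c a: +{c}
  B via B→a: +{a}
  S via S→a: +{a}
  S via S→b B: +{b}
  S via S→c c: +{c}
  S: {a,b,c}  A: {c}  B: {a}
[2] (stable)
  S: {a,b,c}  A: {c}  B: {a}

FIRST(S) = ["a", "b", "c"]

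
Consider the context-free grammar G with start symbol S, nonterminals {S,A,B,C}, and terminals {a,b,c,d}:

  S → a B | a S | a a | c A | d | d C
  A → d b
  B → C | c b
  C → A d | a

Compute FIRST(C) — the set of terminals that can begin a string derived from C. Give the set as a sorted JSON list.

FIRST iteration:
pass 1:
  A via A→d b: +{d}
  B via B→c b: +{c}
  C via C→A d: +{d}
  C via C→a: +{a}
  S via S→a B: +{a}
  S via S→c A: +{c}
  S via S→d: +{d}
  FIRST[S]={a,c,d}  FIRST[A]={d}  FIRST[B]={c}  FIRST[C]={a,d}
pass 2:
  B via B→C: +{a,d}
  FIRST[S]={a,c,d}  FIRST[A]={d}  FIRST[B]={a,c,d}  FIRST[C]={a,d}
pass 3: (stable)
  FIRST[S]={a,c,d}  FIRST[A]={d}  FIRST[B]={a,c,d}  FIRST[C]={a,d}

FIRST(C) = ["a", "d"]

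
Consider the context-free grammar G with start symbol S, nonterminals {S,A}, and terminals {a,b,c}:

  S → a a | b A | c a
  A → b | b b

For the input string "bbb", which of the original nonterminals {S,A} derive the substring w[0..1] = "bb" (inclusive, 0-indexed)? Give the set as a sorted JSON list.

Convert to CNF:
  S -> T0 A | T1 T1 | T2 T1
  A -> T0 T0 | b
  T0 -> b
  T1 -> a
  T2 -> c

Fill CYK table bottom-up, restricted to cells inside w[0..1]:
  cell(0,0) b: {A,T0}  orig:{A}
  cell(1,1) b: {A,T0}  orig:{A}
  cell(0,1) bb: {A,S}

Original NTs in T[0,1] deriving "bb": ["A", "S"]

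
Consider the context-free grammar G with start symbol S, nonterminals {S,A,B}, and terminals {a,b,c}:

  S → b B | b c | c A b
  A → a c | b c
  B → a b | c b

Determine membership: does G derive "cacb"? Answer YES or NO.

Convert to CNF:
  S -> T1 X3 | T2 B | T2 T1
  A -> T0 T1 | T2 T1
  B -> T0 T2 | T1 T2
  T0 -> a
  T1 -> c
  T2 -> b
  X3 -> A T2

Fill CYK table bottom-up:
  cell(0,0) c: {T1}  orig:{}
  cell(1,1) a: {T0}  orig:{}
  cell(2,2) c: {T1}  orig:{}
  cell(3,3) b: {T2}  orig:{}
  cell(0,1) ca: ∅
  cell(1,2) ac: {A}
  cell(2,3) cb: {B}
  cell(0,2) cac: ∅
  cell(1,3) acb: {X3}  orig:{}
  cell(0,3) cacb: {S}

S ∈ T[0,3] ⇒ YES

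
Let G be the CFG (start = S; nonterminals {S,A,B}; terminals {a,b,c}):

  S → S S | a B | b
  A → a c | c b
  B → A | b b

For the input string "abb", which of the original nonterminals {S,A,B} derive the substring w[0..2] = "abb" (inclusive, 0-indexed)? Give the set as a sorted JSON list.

Convert to CNF:
  S -> S S | T0 B | b
  A -> T0 T1 | T1 T2
  B -> T0 T1 | T1 T2 | T2 T2
  T0 -> a
  T1 -> c
  T2 -> b

CYK fill (cells [i..j] with 0 ≤ i ≤ j ≤ 2 only):
  cell(0,0) a: {T0}  orig:{}
  cell(1,1) b: {S,T2}  orig:{S}
  cell(2,2) b: {S,T2}  orig:{S}
  cell(0,1) ab: ∅
  cell(1,2) bb: {B,S}
  cell(0,2) abb: {S}

Original NTs in T[0,2] deriving "abb": ["S"]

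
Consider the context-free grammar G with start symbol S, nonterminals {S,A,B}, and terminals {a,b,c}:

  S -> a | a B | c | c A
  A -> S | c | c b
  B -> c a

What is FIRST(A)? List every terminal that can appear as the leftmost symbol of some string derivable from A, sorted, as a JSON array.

Compute FIRST by fixpoint:
[1]
  A via A→c: +{c}
  B via B→c a: +{c}
  S via S→a: +{a}
  S via S→c: +{c}
  FIRST[S]={a,c}  FIRST[A]={c}  FIRST[B]={c}
[2]
  A via A→S: +{a}
  FIRST[S]={a,c}  FIRST[A]={a,c}  FIRST[B]={c}
[3] (stable)
  FIRST[S]={a,c}  FIRST[A]={a,c}  FIRST[B]={c}

FIRST(A) = ["a", "c"]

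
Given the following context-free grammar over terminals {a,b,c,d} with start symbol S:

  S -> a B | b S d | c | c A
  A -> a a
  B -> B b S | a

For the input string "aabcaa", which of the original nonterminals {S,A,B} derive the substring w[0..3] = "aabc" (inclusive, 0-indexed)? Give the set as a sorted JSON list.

Convert to CNF:
  S -> T0 B | T1 X5 | T3 A | c
  A -> T0 T0
  B -> B X4 | a
  T0 -> a
  T1 -> b
  T2 -> d
  T3 -> c
  X4 -> T1 S
  X5 -> S T2

Fill CYK table bottom-up (cells [i..j] with 0 ≤ i ≤ j ≤ 3 only):
  cell(0,0) a: {B,T0}  orig:{B}
  cell(1,1) a: {B,T0}  orig:{B}
  cell(2,2) b: {T1}  orig:{}
  cell(3,3) c: {S,T3}  orig:{S}
  cell(0,1) aa: {A,S}
  cell(1,2) ab: ∅
  cell(2,3) bc: {X4}  orig:{}
  cell(0,2) aab: ∅
  cell(1,3) abc: {B}
  cell(0,3) aabc: {S}

Original NTs in T[0,3] deriving "aabc": ["S"]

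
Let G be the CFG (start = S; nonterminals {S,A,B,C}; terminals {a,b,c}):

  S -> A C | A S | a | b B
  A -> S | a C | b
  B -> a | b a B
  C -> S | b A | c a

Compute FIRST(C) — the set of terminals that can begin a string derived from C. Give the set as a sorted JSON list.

Compute FIRST by fixpoint:
[1]
  A via A→a C: +{a}
  A via A→b: +{b}
  B via B→a: +{a}
  B via B→b a B: +{b}
  C via C→b A: +{b}
  C via C→c a: +{c}
  S via S→A C: +{a,b}
  FIRST[S]={a,b}  FIRST[A]={a,b}  FIRST[B]={a,b}  FIRST[C]={b,c}
[2]
  C via C→S: +{a}
  FIRST[S]={a,b}  FIRST[A]={a,b}  FIRST[B]={a,b}  FIRST[C]={a,b,c}
[3] done
  FIRST[S]={a,b}  FIRST[A]={a,b}  FIRST[B]={a,b}  FIRST[C]={a,b,c}

FIRST(C) = ["a", "b", "c"]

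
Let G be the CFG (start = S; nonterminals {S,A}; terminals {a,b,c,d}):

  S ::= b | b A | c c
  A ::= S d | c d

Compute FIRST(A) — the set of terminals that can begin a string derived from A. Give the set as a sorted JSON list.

Compute FIRST by fixpoint:
round 1:
  A via A→c d: +{c}
  S via S→b: +{b}
  S via S→c c: +{c}
  FIRST(S)={b,c}  FIRST(A)={c}
round 2:
  A via A→S d: +{b}
  FIRST(S)={b,c}  FIRST(A)={b,c}
round 3: (stable)
  FIRST(S)={b,c}  FIRST(A)={b,c}

FIRST(A) = ["b", "c"]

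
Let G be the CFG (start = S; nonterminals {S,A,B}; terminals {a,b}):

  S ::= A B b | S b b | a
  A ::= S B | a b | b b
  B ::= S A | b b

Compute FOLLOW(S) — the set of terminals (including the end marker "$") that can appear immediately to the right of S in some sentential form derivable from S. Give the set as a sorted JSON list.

FIRST sets, iterate to fixpoint:
iter 1:
  A via A→a b: +{a}
  A via A→b b: +{b}
  B via B→b b: +{b}
  S via S→A B b: +{a,b}
  FIRST(S)={a,b}  FIRST(A)={a,b}  FIRST(B)={b}
iter 2:
  B via B→S A: +{a}
  FIRST(S)={a,b}  FIRST(A)={a,b}  FIRST(B)={a,b}
iter 3: done
  FIRST(S)={a,b}  FIRST(A)={a,b}  FIRST(B)={a,b}

Compute FOLLOW by fixpoint:
seed FOLLOW(S) with $
iter 1:
  A→S B: FOLLOW(S) ⊇ FIRST(B) = {a,b}; new: +{a,b}
  S→A B b: FOLLOW(A) ⊇ FIRST(B) = {a,b}; new: +{a,b}
  S→A B b: FOLLOW(B) ⊇ FIRST(b) = {b}; new: +{b}
  FOLLOW[S]={$,a,b}  FOLLOW[A]={a,b}  FOLLOW[B]={b}
iter 2:
  A→S B: FOLLOW(B) ⊇ FOLLOW(A) ⊇ {a,b}; new: +{a}
  FOLLOW[S]={$,a,b}  FOLLOW[A]={a,b}  FOLLOW[B]={a,b}
iter 3: (no change)
  FOLLOW[S]={$,a,b}  FOLLOW[A]={a,b}  FOLLOW[B]={a,b}

FOLLOW(S) = ["$", "a", "b"]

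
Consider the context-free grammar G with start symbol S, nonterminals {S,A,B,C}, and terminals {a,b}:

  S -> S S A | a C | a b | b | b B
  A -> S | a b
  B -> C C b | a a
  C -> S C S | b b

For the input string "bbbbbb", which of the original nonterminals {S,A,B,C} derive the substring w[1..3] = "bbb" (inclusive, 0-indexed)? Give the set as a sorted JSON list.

Convert to CNF:
  S -> S X5 | T0 C | T0 T1 | T1 B | b
  A -> S X2 | T0 C | T0 T1 | T1 B | b
  B -> C X3 | T0 T0
  C -> S X4 | T1 T1
  T0 -> a
  T1 -> b
  X2 -> S A
  X3 -> C T1
  X4 -> C S
  X5 -> S A

CYK fill, restricted to cells inside w[1..3]:
  T[1,1] 'b' = {A,S,T1}  orig:{A,S}
  T[2,2] 'b' = {A,S,T1}  orig:{A,S}
  T[3,3] 'b' = {A,S,T1}  orig:{A,S}
  T[1,2] 'bb' = {C,X2,X5}  orig:{C}
  T[2,3] 'bb' = {C,X2,X5}  orig:{C}
  T[1,3] 'bbb' = {A,S,X3,X4}  orig:{A,S}

Original NTs in T[1,3] deriving "bbb": ["A", "S"]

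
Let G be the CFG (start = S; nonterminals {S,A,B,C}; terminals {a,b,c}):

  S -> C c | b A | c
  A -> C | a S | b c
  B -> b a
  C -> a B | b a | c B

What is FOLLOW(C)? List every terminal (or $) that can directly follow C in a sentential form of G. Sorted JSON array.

FIRST iteration:
round 1:
  A via A→a S: +{a}
  A via A→b c: +{b}
  B via B→b a: +{b}
  C via C→a B: +{a}
  C via C→b a: +{b}
  C via C→c B: +{c}
  S via S→C c: +{a,b,c}
  S: {a,b,c}  A: {a,b}  B: {b}  C: {a,b,c}
round 2:
  A via A→C: +{c}
  S: {a,b,c}  A: {a,b,c}  B: {b}  C: {a,b,c}
round 3: done
  S: {a,b,c}  A: {a,b,c}  B: {b}  C: {a,b,c}

FOLLOW sets:
FOLLOW(S) := {$}
[1]
  S→C c: FOLLOW(C) ⊇ FIRST(c) = {c}; new: +{c}
  S→b A: FOLLOW(A) ⊇ FOLLOW(S) ⊇ {$}; new: +{$}
  FOLLOW[S]={$}  FOLLOW[A]={$}  FOLLOW[B]={}  FOLLOW[C]={c}
[2]
  A→C: FOLLOW(C) ⊇ FOLLOW(A) ⊇ {$}; new: +{$}
  C→a B: FOLLOW(B) ⊇ FOLLOW(C) ⊇ {$,c}; new: +{$,c}
  FOLLOW[S]={$}  FOLLOW[A]={$}  FOLLOW[B]={$,c}  FOLLOW[C]={$,c}
[3] (no change)
  FOLLOW[S]={$}  FOLLOW[A]={$}  FOLLOW[B]={$,c}  FOLLOW[C]={$,c}

FOLLOW(C) = ["$", "c"]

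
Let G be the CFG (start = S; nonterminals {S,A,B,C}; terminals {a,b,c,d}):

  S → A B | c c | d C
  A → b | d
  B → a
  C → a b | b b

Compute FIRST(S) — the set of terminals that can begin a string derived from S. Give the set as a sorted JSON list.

FIRST iteration:
pass 1:
  A via A→b: +{b}
  A via A→d: +{d}
  B via B→a: +{a}
  C via C→a b: +{a}
  C via C→b b: +{b}
  S via S→A B: +{b,d}
  S via S→c c: +{c}
  S: {b,c,d}  A: {b,d}  B: {a}  C: {a,b}
pass 2: (stable)
  S: {b,c,d}  A: {b,d}  B: {a}  C: {a,b}

FIRST(S) = ["b", "c", "d"]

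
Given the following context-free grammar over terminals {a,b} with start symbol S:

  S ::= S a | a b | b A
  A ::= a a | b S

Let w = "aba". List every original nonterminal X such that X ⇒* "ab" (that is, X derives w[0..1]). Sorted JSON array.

Convert to CNF:
  S -> S T0 | T0 T1 | T1 A
  A -> T0 T0 | T1 S
  T0 -> a
  T1 -> b

CYK fill — only the sub-triangle for w[0..1]:
  [0..0]={T0}  "a"  orig:{}
  [1..1]={T1}  "b"  orig:{}
  [0..1]={S}  "ab"

Original NTs in T[0,1] deriving "ab": ["S"]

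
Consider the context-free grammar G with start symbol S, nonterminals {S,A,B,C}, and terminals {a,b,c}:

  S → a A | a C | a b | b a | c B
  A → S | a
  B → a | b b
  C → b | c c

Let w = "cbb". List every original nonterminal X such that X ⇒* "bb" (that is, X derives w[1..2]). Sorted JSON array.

CNF form of G:
  S -> T0 A | T0 C | T0 T1 | T1 T0 | T2 B
  A -> T0 A | T0 C | T0 T1 | T1 T0 | T2 B | a
  B -> T1 T1 | a
  C -> T2 T2 | b
  T0 -> a
  T1 -> b
  T2 -> c

CYK table (by increasing span) — only the sub-triangle for w[1..2]:
  cell(1,1) b: {C,T1}  orig:{C}
  cell(2,2) b: {C,T1}  orig:{C}
  cell(1,2) bb: {B}

Original NTs in T[1,2] deriving "bb": ["B"]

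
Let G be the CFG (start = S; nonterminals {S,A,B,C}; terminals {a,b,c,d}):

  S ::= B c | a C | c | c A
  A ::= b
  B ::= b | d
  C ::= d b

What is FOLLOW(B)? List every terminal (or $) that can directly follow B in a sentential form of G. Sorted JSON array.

FIRST iteration:
iter 1:
  A via A→b: +{b}
  B via B→b: +{b}
  B via B→d: +{d}
  C via C→d b: +{d}
  S via S→B c: +{b,d}
  S via S→a C: +{a}
  S via S→c: +{c}
  S: {a,b,c,d}  A: {b}  B: {b,d}  C: {d}
iter 2: (no change)
  S: {a,b,c,d}  A: {b}  B: {b,d}  C: {d}

FOLLOW iteration:
seed FOLLOW(S) with $
[1]
  S→B c: FOLLOW(B) ⊇ FIRST(c) = {c}; new: +{c}
  S→a C: FOLLOW(C) ⊇ FOLLOW(S) ⊇ {$}; new: +{$}
  S→c A: FOLLOW(A) ⊇ FOLLOW(S) ⊇ {$}; new: +{$}
  S: {$}  A: {$}  B: {c}  C: {$}
[2] done
  S: {$}  A: {$}  B: {c}  C: {$}

FOLLOW(B) = ["c"]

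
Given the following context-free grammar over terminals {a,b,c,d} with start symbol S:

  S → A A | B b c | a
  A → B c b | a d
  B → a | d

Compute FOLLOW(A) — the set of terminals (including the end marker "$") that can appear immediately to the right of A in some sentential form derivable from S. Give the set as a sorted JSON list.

FIRST sets, iterate to fixpoint:
round 1:
  A via A→a d: +{a}
  B via B→a: +{a}
  B via B→d: +{d}
  S via S→A A: +{a}
  S via S→B b c: +{d}
  FIRST(S)={a,d}  FIRST(A)={a}  FIRST(B)={a,d}
round 2:
  A via A→B c b: +{d}
  FIRST(S)={a,d}  FIRST(A)={a,d}  FIRST(B)={a,d}
round 3: done
  FIRST(S)={a,d}  FIRST(A)={a,d}  FIRST(B)={a,d}

FOLLOW iteration:
seed FOLLOW(S) with $
round 1:
  A→B c b: FOLLOW(B) ⊇ FIRST(c) = {c}; new: +{c}
  S→A A: FOLLOW(A) ⊇ FIRST(A) = {a,d}; new: +{a,d}
  S→A A: FOLLOW(A) ⊇ FOLLOW(S) ⊇ {$}; new: +{$}
  S→B b c: FOLLOW(B) ⊇ FIRST(b) = {b}; new: +{b}
  FOLLOW(S)={$}  FOLLOW(A)={$,a,d}  FOLLOW(B)={b,c}
round 2: — fixpoint
  FOLLOW(S)={$}  FOLLOW(A)={$,a,d}  FOLLOW(B)={b,c}

FOLLOW(A) = ["$", "a", "d"]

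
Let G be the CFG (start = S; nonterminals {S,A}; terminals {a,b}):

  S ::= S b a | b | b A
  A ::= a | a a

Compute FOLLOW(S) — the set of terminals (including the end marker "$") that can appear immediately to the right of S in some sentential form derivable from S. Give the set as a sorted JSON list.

FIRST iteration:
iter 1:
  A via A→a: +{a}
  S via S→b: +{b}
  S: {b}  A: {a}
iter 2: (stable)
  S: {b}  A: {a}

Compute FOLLOW by fixpoint:
initialize: $ ∈ FOLLOW(S)
pass 1:
  S→S b a: FOLLOW(S) ⊇ FIRST(b) = {b}; new: +{b}
  S→b A: FOLLOW(A) ⊇ FOLLOW(S) ⊇ {$,b}; new: +{$,b}
  FOLLOW[S]={$,b}  FOLLOW[A]={$,b}
pass 2: done
  FOLLOW[S]={$,b}  FOLLOW[A]={$,b}

FOLLOW(S) = ["$", "b"]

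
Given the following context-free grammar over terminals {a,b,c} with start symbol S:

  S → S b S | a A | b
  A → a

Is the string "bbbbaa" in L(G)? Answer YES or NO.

CNF form of G:
  S -> S X2 | T1 A | b
  A -> a
  T0 -> b
  T1 -> a
  X2 -> T0 S

CYK fill:
  [0..0]={S,T0}  "b"  orig:{S}
  [1..1]={S,T0}  "b"  orig:{S}
  [2..2]={S,T0}  "b"  orig:{S}
  [3..3]={S,T0}  "b"  orig:{S}
  [4..4]={A,T1}  "a"  orig:{A}
  [5..5]={A,T1}  "a"  orig:{A}
  [0..1]={X2}  "bb"  orig:{}
  [1..2]={X2}  "bb"  orig:{}
  [2..3]={X2}  "bb"  orig:{}
  [3..4]=∅  "ba"
  [4..5]={S}  "aa"
  [0..2]={S}  "bbb"
  [1..3]={S}  "bbb"
  [2..4]=∅  "bba"
  [3..5]={X2}  "baa"  orig:{}
  [0..3]={X2}  "bbbb"  orig:{}
  [1..4]=∅  "bbba"
  [2..5]={S}  "bbaa"
  [0..4]=∅  "bbbba"
  [1..5]={X2}  "bbbaa"  orig:{}
  [0..5]={S}  "bbbbaa"

S ∈ T[0,5] ⇒ YES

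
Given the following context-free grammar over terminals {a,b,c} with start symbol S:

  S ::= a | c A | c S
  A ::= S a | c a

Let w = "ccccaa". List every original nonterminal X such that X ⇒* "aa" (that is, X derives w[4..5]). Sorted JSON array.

CNF form of G:
  S -> T1 A | T1 S | a
  A -> S T0 | T1 T0
  T0 -> a
  T1 -> c

CYK table (by increasing span) (cells [i..j] with 4 ≤ i ≤ j ≤ 5 only):
  T[4,4] 'a' = {S,T0}  orig:{S}
  T[5,5] 'a' = {S,T0}  orig:{S}
  T[4,5] 'aa' = {A}

Original NTs in T[4,5] deriving "aa": ["A"]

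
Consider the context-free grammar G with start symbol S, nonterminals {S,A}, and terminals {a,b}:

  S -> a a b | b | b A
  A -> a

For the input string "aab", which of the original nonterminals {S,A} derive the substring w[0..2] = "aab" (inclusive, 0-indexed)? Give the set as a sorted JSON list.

CNF form of G:
  S -> T0 X2 | T1 A | b
  A -> a
  T0 -> a
  T1 -> b
  X2 -> T0 T1

CYK fill, restricted to cells inside w[0..2]:
  T[0,0] 'a' = {A,T0}  orig:{A}
  T[1,1] 'a' = {A,T0}  orig:{A}
  T[2,2] 'b' = {S,T1}  orig:{S}
  T[0,1] 'aa' = ∅
  T[1,2] 'ab' = {X2}  orig:{}
  T[0,2] 'aab' = {S}

Original NTs in T[0,2] deriving "aab": ["S"]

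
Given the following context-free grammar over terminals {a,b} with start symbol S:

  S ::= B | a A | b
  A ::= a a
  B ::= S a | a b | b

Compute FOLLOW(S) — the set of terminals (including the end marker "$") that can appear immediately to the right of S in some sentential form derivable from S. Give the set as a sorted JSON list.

FIRST iteration:
[1]
  A via A→a a: +{a}
  B via B→a b: +{a}
  B via B→b: +{b}
  S via S→B: +{a,b}
  FIRST[S]={a,b}  FIRST[A]={a}  FIRST[B]={a,b}
[2] (no change)
  FIRST[S]={a,b}  FIRST[A]={a}  FIRST[B]={a,b}

FOLLOW sets:
seed FOLLOW(S) with $
[1]
  B→S a: FOLLOW(S) ⊇ FIRST(a) = {a}; new: +{a}
  S→B: FOLLOW(B) ⊇ FOLLOW(S) ⊇ {$,a}; new: +{$,a}
  S→a A: FOLLOW(A) ⊇ FOLLOW(S) ⊇ {$,a}; new: +{$,a}
  S: {$,a}  A: {$,a}  B: {$,a}
[2] (no change)
  S: {$,a}  A: {$,a}  B: {$,a}

FOLLOW(S) = ["$", "a"]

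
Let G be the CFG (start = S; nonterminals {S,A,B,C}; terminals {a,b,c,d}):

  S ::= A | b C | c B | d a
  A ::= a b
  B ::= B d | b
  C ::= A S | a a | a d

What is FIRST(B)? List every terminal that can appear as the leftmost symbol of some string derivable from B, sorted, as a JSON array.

FIRST sets, iterate to fixpoint:
round 1:
  A via A→a b: +{a}
  B via B→b: +{b}
  C via C→A S: +{a}
  S via S→A: +{a}
  S via S→b C: +{b}
  S via S→c B: +{c}
  S via S→d a: +{d}
  FIRST(S)={a,b,c,d}  FIRST(A)={a}  FIRST(B)={b}  FIRST(C)={a}
round 2: (no change)
  FIRST(S)={a,b,c,d}  FIRST(A)={a}  FIRST(B)={b}  FIRST(C)={a}

FIRST(B) = ["b"]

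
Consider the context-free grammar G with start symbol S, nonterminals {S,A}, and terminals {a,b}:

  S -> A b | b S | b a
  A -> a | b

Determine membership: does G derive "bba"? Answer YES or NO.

Convert to CNF:
  S -> A T0 | T0 S | T0 T1
  A -> a | b
  T0 -> b
  T1 -> a

CYK table (by increasing span):
  T[0,0] 'b' = {A,T0}  orig:{A}
  T[1,1] 'b' = {A,T0}  orig:{A}
  T[2,2] 'a' = {A,T1}  orig:{A}
  T[0,1] 'bb' = {S}
  T[1,2] 'ba' = {S}
  T[0,2] 'bba' = {S}

S ∈ T[0,2] ⇒ YES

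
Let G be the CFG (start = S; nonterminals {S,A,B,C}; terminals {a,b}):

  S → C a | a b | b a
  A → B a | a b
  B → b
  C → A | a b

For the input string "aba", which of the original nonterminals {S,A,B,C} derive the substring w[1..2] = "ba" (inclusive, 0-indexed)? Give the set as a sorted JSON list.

Convert to CNF:
  S -> C T0 | T0 T1 | T1 T0
  A -> B T0 | T0 T1
  B -> b
  C -> B T0 | T0 T1
  T0 -> a
  T1 -> b

CYK fill (cells [i..j] with 1 ≤ i ≤ j ≤ 2 only):
  cell(1,1) b: {B,T1}  orig:{B}
  cell(2,2) a: {T0}  orig:{}
  cell(1,2) ba: {A,C,S}

Original NTs in T[1,2] deriving "ba": ["A", "C", "S"]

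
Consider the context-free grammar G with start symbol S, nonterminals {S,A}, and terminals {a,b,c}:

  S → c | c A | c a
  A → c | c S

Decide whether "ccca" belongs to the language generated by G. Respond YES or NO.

Convert to CNF:
  S -> T0 A | T0 T1 | c
  A -> T0 S | c
  T0 -> c
  T1 -> a

CYK fill:
  T[0,0] 'c' = {A,S,T0}  orig:{A,S}
  T[1,1] 'c' = {A,S,T0}  orig:{A,S}
  T[2,2] 'c' = {A,S,T0}  orig:{A,S}
  T[3,3] 'a' = {T1}  orig:{}
  T[0,1] 'cc' = {A,S}
  T[1,2] 'cc' = {A,S}
  T[2,3] 'ca' = {S}
  T[0,2] 'ccc' = {A,S}
  T[1,3] 'cca' = {A}
  T[0,3] 'ccca' = {S}

S ∈ T[0,3] ⇒ YES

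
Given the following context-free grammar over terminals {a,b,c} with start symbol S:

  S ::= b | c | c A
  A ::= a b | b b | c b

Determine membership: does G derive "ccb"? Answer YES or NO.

CNF form of G:
  S -> T2 A | b | c
  A -> T0 T1 | T1 T1 | T2 T1
  T0 -> a
  T1 -> b
  T2 -> c

CYK table (by increasing span):
  cell(0,0) c: {S,T2}  orig:{S}
  cell(1,1) c: {S,T2}  orig:{S}
  cell(2,2) b: {S,T1}  orig:{S}
  cell(0,1) cc: ∅
  cell(1,2) cb: {A}
  cell(0,2) ccb: {S}

S ∈ T[0,2] ⇒ YES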